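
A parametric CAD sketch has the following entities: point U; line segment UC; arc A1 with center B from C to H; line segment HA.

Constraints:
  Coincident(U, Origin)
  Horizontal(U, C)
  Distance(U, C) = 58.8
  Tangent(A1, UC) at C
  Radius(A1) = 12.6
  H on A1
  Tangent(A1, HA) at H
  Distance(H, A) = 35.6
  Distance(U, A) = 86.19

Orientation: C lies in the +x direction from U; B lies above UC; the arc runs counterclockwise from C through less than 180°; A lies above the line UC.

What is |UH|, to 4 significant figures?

72.50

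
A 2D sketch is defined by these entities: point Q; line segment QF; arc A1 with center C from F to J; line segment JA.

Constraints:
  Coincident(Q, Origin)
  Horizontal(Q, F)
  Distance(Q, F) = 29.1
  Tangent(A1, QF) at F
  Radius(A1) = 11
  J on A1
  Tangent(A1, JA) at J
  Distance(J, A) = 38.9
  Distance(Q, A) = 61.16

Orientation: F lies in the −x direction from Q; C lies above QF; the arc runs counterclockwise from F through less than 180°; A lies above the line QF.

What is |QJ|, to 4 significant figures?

24.20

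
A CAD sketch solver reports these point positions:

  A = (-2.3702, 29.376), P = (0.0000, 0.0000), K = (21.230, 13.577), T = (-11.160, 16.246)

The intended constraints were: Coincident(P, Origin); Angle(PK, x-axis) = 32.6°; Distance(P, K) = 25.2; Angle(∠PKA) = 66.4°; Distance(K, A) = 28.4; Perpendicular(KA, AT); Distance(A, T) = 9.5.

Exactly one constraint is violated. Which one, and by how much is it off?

Distance(A, T) = 9.5 — off by 6.30.

P = (0.00, 0.00) ✓; PK at 32.60° ✓; |PK| = 25.20 ✓; ∠PKA = 66.40° ✓; |KA| = 28.40 ✓; ∠(KA, AT) = 90.00° ✓; |AT| = 15.80 ✗.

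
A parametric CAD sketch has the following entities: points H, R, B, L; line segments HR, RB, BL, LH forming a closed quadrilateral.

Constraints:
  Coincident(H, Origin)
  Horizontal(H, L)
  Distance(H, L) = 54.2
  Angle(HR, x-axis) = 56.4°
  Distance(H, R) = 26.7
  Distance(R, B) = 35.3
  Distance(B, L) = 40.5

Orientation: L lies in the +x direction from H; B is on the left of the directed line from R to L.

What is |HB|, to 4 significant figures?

60.32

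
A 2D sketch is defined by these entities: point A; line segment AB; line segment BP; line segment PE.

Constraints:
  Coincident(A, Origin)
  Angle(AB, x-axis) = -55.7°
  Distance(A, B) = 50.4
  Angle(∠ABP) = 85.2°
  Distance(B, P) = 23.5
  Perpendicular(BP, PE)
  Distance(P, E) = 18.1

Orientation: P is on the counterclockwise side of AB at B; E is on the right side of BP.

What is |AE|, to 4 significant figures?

70.99

A is at the origin; AB runs at -55.7° with length 50.4, so B = 50.4·(cos -55.7°, sin -55.7°) = (28.40, -41.64). ∠ABP = 85.2°, so BP runs at -55.7° + (180° − 85.2°) = 39.10° from the x-axis; with |BP| = 23.5, P = B + 23.5·(cos 39.10°, sin 39.10°) = (46.64, -26.81). The perpendicularity gives PE at right angles to BP; with |PE| = 18.1 on the right of BP, E = P + 18.1·(0.6307, -0.7760) = (58.05, -40.86). Then |AE| = |E − A| = 70.99.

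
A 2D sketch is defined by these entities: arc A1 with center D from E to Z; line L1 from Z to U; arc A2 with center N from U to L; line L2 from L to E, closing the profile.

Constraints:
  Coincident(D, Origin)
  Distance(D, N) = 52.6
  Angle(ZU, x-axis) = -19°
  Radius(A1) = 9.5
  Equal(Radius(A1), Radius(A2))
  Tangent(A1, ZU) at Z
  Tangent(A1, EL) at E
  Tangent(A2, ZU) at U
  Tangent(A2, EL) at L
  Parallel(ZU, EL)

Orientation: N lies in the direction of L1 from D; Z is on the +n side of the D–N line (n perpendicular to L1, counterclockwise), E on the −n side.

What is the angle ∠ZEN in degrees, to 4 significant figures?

79.76°

The slot axis is L1's direction at -19.0°, so u = (cos -19.0°, sin -19.0°) = (0.9455, -0.3256) and n = (−sin -19.0°, cos -19.0°) = (0.3256, 0.9455). D is at the origin and N lies 52.6 along u from D, so N = 52.6·u = (49.73, -17.12). Tangency of A1 to both parallel lines with radius 9.5 puts Z and E at D ± 9.5·n: Z = (3.093, 8.982), E = (-3.093, -8.982). Then cos ∠ZEN = EZ·EN / (|EZ||EN|), giving 79.76°.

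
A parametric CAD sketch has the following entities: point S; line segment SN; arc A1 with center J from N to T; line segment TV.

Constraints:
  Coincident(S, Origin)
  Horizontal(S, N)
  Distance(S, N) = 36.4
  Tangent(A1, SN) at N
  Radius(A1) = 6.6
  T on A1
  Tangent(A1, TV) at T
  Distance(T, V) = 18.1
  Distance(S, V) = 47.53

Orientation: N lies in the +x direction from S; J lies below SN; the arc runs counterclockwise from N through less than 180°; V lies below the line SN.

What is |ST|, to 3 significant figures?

32.3

Checks: ∠(JN, NS) = 90.00° ✓; |JT| = 6.600 ✓; ∠(JT, TV) = 90.00° ✓; |TV| = 18.10 ✓; |SV| = 47.53 ✓.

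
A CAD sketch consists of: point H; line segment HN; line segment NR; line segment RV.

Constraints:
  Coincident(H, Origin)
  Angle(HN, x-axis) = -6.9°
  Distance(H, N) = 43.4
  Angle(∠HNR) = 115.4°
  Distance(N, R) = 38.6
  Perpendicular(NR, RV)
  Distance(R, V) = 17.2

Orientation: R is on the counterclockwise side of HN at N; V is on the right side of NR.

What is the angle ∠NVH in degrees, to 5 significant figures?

20.573°

∠HNR = 115.4°, so NR runs at -6.9° + (180° − 115.4°) = 57.700° from the x-axis; with |NR| = 38.6, R = N + 38.6·(cos 57.700°, sin 57.700°) = (63.712, 27.413). NR ⟂ RV; with |RV| = 17.2 on the right of NR, V = R + 17.2·(0.84526, -0.53435) = (78.250, 18.222). Then cos ∠NVH = VN·VH / (|VN||VH|), giving 20.573°.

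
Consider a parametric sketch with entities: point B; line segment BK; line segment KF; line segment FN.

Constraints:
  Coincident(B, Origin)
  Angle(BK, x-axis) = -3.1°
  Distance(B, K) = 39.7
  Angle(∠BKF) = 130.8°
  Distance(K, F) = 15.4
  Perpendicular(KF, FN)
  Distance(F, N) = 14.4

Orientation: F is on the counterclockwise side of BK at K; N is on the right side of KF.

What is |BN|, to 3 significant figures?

60.7

B is at the origin; BK runs at -3.1° with length 39.7, so K = 39.7·(cos -3.1°, sin -3.1°) = (39.6, -2.15). ∠BKF = 130.8°, so KF runs at -3.1° + (180° − 130.8°) = 46.1° from the x-axis; with |KF| = 15.4, F = K + 15.4·(cos 46.1°, sin 46.1°) = (50.3, 8.95). KF is perpendicular to FN; with |FN| = 14.4 on the right of KF, N = F + 14.4·(0.721, -0.693) = (60.7, -1.04). Then |BN| = |N − B| = 60.7.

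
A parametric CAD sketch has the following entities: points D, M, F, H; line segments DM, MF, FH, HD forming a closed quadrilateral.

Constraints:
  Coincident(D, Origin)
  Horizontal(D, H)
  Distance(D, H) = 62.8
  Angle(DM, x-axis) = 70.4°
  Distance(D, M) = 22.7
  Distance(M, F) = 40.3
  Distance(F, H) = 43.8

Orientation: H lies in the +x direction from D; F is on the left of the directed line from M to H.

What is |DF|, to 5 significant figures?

58.812

Checks: |MF| = 40.30 ✓; |FH| = 43.80 ✓.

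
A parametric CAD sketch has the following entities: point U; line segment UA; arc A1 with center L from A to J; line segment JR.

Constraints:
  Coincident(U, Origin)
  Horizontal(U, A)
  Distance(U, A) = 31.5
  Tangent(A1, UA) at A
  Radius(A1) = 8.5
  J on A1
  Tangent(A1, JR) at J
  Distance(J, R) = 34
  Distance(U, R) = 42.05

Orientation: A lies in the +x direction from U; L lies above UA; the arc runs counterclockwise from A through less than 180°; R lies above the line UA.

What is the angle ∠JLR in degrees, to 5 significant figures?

75.964°

Checks: |LA| = 8.500 ✓; |LJ| = 8.500 ✓; ∠(LJ, JR) = 90.00° ✓; |JR| = 34.00 ✓; |UR| = 42.05 ✓.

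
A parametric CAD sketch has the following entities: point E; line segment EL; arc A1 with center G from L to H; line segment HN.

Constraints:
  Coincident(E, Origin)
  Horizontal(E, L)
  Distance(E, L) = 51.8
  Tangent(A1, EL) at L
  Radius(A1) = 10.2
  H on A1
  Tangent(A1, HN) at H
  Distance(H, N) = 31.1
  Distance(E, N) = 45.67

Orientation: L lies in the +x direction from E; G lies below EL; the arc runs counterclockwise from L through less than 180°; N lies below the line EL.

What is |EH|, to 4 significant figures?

42.90

Checks: E.y = 0.00, L.y = 0.00 ✓; |GH| = 10.20 ✓; ∠(GH, HN) = 90.00° ✓; |HN| = 31.10 ✓; |EN| = 45.67 ✓.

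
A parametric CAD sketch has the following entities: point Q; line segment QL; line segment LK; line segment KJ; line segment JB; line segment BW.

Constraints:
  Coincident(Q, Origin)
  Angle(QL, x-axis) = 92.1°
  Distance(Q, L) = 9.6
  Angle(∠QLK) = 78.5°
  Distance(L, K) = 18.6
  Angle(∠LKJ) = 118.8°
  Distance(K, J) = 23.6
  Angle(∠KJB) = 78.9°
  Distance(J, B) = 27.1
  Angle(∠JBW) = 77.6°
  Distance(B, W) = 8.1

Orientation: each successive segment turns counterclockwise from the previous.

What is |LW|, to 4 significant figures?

21.13

∠KJB = 78.9° gives JB at -4.100° from the x-axis; with |JB| = 27.1, B = (2.413, -19.49). ∠JBW = 77.6° gives BW at 98.30° from the x-axis; with |BW| = 8.1, W = (1.243, -11.48). Then |LW| = |W − L| = 21.13.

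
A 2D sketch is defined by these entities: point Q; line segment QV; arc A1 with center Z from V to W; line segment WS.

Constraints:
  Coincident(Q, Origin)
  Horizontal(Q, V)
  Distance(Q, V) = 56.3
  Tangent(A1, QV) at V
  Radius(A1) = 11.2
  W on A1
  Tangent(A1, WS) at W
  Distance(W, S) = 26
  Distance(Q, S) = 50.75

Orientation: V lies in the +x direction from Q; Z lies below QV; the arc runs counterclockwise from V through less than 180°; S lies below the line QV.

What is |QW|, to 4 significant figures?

46.25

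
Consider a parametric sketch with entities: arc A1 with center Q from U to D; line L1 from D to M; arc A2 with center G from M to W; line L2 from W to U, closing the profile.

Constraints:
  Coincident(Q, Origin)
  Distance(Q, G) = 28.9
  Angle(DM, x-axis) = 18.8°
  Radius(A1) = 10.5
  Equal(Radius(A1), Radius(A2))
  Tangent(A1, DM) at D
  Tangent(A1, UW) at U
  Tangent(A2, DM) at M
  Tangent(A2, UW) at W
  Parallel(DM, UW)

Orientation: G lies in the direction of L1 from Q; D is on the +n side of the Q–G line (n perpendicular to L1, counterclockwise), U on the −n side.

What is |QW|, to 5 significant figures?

30.748

The slot axis is L1's direction at 18.8°, so u = (cos 18.8°, sin 18.8°) = (0.94665, 0.32227) and n = (−sin 18.8°, cos 18.8°) = (-0.32227, 0.94665). Q is at the origin and G lies 28.9 along u from Q, so G = 28.9·u = (27.358, 9.3135). Tangency of A1 to both parallel lines with radius 10.5 puts D and U at Q ± 10.5·n: D = (-3.3838, 9.9398), U = (3.3838, -9.9398). Equal radii place M and W the same way about G: M = G + 10.5·n = (23.974, 19.253), W = G − 10.5·n = (30.742, -0.62634). Then |QW| = |W − Q| = 30.748.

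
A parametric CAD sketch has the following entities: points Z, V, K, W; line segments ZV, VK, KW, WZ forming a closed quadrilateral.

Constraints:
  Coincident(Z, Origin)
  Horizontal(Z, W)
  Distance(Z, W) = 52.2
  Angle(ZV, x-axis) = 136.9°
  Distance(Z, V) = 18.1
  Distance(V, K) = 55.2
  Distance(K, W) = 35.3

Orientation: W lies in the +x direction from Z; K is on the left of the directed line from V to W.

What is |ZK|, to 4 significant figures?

50.11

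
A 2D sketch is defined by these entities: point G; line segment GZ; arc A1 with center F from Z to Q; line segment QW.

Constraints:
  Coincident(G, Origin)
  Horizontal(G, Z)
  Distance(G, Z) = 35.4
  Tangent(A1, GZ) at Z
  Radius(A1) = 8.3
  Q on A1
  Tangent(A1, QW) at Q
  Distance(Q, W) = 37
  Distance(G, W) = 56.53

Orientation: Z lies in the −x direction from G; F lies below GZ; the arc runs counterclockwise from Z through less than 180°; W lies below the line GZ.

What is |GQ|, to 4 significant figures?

44.65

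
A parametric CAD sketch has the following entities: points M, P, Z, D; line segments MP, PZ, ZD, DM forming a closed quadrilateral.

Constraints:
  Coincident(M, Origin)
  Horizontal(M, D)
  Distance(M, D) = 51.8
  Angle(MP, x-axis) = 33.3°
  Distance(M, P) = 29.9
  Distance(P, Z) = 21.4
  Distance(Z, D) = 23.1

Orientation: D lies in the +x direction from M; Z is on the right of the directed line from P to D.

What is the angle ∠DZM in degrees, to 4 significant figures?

159.7°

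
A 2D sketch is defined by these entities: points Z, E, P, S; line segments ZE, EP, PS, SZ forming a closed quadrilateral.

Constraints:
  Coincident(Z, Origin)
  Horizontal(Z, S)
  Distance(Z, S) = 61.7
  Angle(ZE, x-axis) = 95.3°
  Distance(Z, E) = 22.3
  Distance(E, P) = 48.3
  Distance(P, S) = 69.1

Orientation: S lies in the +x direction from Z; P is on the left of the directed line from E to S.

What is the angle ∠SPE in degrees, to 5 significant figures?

67.547°

Z is at the origin; ZS is horizontal with |ZS| = 61.7 and S in +x, so S = (61.7, 0). ZE runs at 95.3° with |ZE| = 22.3, so E = (-2.0599, 22.205). P is determined by |EP| = 48.3 and |PS| = 69.1 together: it lies at the intersection of circle(E, 48.3) and circle(S, 69.1). With |ES| = 67.516, the foot of the radical line on ES is 15.674 from E and the perpendicular offset is √(48.3² − 15.674²) = 45.686. Taking the left-of-ES solution: P = (27.767, 60.195).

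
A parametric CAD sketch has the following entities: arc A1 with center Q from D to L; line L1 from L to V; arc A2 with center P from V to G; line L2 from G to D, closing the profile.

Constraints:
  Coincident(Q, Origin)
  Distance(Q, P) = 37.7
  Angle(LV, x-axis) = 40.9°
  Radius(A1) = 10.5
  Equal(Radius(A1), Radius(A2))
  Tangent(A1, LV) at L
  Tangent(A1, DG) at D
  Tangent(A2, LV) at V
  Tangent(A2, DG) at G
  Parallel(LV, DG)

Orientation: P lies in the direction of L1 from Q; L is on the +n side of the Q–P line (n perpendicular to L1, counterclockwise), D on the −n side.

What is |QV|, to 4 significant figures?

39.13

The slot axis is L1's direction at 40.9°, so u = (cos 40.9°, sin 40.9°) = (0.7559, 0.6547) and n = (−sin 40.9°, cos 40.9°) = (-0.6547, 0.7559). Q is at the origin and P lies 37.7 along u from Q, so P = 37.7·u = (28.50, 24.68). Tangency of A1 to both parallel lines with radius 10.5 puts L and D at Q ± 10.5·n: L = (-6.875, 7.936), D = (6.875, -7.936). Equal radii place V and G the same way about P: V = P + 10.5·n = (21.62, 32.62), G = P − 10.5·n = (35.37, 16.75). Then |QV| = |V − Q| = 39.13.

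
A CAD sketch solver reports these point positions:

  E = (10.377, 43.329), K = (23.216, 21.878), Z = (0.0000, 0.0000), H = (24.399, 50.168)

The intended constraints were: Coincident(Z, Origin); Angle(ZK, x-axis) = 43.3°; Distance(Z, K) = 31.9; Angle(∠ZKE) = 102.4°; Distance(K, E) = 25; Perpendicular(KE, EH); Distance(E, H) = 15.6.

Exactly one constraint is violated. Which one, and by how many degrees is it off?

Perpendicular(KE, EH) — off by 4.90°.

Z = (0.00, 0.00) ✓; ZK at 43.30° ✓; |ZK| = 31.90 ✓; ∠ZKE = 102.4° ✓; |KE| = 25.00 ✓; ∠(KE, EH) = 94.90° ✗; |EH| = 15.60 ✓.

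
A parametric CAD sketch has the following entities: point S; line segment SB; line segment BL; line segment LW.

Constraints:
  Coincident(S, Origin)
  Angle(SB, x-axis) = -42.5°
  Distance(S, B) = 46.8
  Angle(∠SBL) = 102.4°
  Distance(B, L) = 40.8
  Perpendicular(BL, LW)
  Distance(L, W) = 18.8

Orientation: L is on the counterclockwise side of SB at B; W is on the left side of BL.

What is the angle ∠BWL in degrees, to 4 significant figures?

65.26°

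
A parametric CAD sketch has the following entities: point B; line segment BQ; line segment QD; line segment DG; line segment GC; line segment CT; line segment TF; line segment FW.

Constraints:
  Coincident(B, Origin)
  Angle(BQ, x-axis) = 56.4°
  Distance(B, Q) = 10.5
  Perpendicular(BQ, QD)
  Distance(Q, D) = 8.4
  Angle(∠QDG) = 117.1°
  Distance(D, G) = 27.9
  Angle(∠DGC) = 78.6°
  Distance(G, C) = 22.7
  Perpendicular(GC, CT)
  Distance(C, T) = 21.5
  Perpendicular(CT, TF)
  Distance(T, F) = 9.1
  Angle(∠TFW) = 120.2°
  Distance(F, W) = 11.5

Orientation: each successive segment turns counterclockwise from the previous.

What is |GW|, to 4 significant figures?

13.95

B is at the origin; BQ runs at 56.4° with length 10.5, so Q = (5.811, 8.746). The perpendicularity gives QD at right angles to BQ, so QD runs at 146.4°; with |QD| = 8.4, D = (-1.186, 13.39). ∠QDG = 117.1° gives DG at -150.7° from the x-axis; with |DG| = 27.9, G = (-25.52, -0.2596). ∠DGC = 78.6° gives GC at -49.30° from the x-axis; with |GC| = 22.7, C = (-10.71, -17.47). The perpendicularity gives CT at right angles to GC, so CT runs at 40.70°; with |CT| = 21.5, T = (5.586, -3.449). CT ⟂ TF, so TF runs at 130.7°; with |TF| = 9.1, F = (-0.3482, 3.450). ∠TFW = 120.2° gives FW at -169.5° from the x-axis; with |FW| = 11.5, W = (-11.66, 1.354). Then |GW| = |W − G| = 13.95.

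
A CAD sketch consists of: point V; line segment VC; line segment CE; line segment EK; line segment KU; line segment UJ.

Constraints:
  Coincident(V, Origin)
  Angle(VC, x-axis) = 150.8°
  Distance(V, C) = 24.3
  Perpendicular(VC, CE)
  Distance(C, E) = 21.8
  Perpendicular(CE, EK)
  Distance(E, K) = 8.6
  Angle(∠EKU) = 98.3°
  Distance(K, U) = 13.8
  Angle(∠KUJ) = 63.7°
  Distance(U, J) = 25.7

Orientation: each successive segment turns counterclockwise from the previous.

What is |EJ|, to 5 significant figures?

14.982

∠EKU = 98.3° gives KU at 52.500° from the x-axis; with |KU| = 13.8, U = (-15.939, -0.42203). ∠KUJ = 63.7° gives UJ at 168.80° from the x-axis; with |UJ| = 25.7, J = (-41.150, 4.5698). Then |EJ| = |J − E| = 14.982.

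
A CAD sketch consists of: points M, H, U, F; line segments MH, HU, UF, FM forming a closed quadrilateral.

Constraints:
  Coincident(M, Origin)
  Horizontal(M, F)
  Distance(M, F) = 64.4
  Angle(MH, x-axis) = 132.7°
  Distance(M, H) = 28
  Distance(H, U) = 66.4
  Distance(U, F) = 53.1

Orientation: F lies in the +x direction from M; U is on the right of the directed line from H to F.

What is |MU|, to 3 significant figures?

38.6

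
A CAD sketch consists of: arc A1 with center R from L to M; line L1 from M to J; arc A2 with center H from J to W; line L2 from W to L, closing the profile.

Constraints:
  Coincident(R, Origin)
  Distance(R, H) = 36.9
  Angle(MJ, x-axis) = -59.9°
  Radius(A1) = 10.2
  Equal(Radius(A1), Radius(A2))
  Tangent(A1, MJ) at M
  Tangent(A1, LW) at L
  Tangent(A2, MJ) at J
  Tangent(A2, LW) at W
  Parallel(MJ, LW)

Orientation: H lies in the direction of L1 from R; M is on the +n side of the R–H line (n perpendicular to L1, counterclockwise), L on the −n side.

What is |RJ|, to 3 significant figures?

38.3

The slot axis is L1's direction at -59.9°, so u = (cos -59.9°, sin -59.9°) = (0.502, -0.865) and n = (−sin -59.9°, cos -59.9°) = (0.865, 0.502). R is at the origin and H lies 36.9 along u from R, so H = 36.9·u = (18.5, -31.9). Tangency of A1 to both parallel lines with radius 10.2 puts M and L at R ± 10.2·n: M = (8.82, 5.12), L = (-8.82, -5.12). Equal radii place J and W the same way about H: J = H + 10.2·n = (27.3, -26.8), W = H − 10.2·n = (9.68, -37.0). Then |RJ| = |J − R| = 38.3.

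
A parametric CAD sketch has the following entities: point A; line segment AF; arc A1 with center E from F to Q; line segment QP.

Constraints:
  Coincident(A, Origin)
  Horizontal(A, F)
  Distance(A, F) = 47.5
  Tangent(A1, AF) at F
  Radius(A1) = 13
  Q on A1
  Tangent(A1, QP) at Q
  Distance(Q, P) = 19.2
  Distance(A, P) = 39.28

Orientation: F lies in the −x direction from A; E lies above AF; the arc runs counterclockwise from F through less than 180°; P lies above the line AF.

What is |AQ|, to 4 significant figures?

36.30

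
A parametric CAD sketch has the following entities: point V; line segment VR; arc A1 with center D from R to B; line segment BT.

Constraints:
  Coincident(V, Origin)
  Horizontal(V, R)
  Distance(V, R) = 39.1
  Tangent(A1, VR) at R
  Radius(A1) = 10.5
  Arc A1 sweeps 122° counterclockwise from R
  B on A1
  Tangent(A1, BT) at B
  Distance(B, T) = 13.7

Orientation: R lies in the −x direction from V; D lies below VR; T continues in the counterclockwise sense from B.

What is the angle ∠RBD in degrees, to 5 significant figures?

29.000°

A1 meets VR tangentially, so DR is at right angles to VR, so D = R + (0, -10.5) = (-39.100, -10.500). On A1, R sits at bearing 90° from D; a 122° counterclockwise sweep puts B at bearing 212°, so B = D + 10.5·(cos 212°, sin 212°) = (-48.005, -16.064). Then cos ∠RBD = BR·BD / (|BR||BD|), giving 29.000°.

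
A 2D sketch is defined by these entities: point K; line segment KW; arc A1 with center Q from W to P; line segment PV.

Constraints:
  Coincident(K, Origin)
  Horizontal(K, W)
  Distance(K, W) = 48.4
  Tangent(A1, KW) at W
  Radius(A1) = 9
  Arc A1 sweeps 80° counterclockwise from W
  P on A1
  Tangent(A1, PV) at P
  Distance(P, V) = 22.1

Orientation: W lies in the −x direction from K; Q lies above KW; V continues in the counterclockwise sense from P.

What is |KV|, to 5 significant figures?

46.121

On A1, W sits at bearing -90° from Q; an 80° counterclockwise sweep puts P at bearing -10°, so P = Q + 9.0·(cos -10°, sin -10°) = (-39.537, 7.4372). Tangency of A1 to PV means the radius QP is perpendicular to PV, so PV runs along (−sin -10°, cos -10°); with |PV| = 22.1, V = (-35.699, 29.201). Then |KV| = |V − K| = 46.121.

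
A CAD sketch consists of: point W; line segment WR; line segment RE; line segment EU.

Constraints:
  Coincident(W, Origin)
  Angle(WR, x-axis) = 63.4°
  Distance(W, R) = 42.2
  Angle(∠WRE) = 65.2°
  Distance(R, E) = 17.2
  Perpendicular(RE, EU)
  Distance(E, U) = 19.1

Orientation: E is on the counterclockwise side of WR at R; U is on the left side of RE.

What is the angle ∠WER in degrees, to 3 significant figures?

90.7°

W is at the origin; WR runs at 63.4° with length 42.2, so R = 42.2·(cos 63.4°, sin 63.4°) = (18.9, 37.7). ∠WRE = 65.2°, so RE runs at 63.4° + (180° − 65.2°) = 178° from the x-axis; with |RE| = 17.2, E = R + 17.2·(cos 178°, sin 178°) = (1.70, 38.3). Then cos ∠WER = EW·ER / (|EW||ER|), giving 90.7°.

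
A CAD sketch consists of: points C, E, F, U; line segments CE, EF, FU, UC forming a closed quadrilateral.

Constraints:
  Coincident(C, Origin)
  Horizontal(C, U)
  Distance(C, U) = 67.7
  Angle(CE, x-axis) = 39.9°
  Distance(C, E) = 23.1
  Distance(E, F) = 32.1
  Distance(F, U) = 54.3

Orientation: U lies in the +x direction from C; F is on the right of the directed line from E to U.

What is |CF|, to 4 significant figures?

23.67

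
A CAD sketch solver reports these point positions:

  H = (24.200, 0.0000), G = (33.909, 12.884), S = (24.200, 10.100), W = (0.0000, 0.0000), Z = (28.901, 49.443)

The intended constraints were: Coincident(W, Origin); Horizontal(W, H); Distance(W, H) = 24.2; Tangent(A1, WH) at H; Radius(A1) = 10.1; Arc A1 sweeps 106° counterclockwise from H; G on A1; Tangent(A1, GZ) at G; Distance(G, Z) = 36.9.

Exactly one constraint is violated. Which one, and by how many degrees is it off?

Tangent(A1, GZ) at G — off by 8.20°.

W = (0.00, 0.00) ✓; W.y = 0.00, H.y = 0.00 ✓; |WH| = 24.20 ✓; ∠(SH, HW) = 90.00° ✓; |SH| = 10.10 ✓; bearing(S→G) − bearing(S→H) = 106.0° ✓; |SG| = 10.10 ✓; ∠(SG, GZ) = 98.20° ✗; |GZ| = 36.90 ✓.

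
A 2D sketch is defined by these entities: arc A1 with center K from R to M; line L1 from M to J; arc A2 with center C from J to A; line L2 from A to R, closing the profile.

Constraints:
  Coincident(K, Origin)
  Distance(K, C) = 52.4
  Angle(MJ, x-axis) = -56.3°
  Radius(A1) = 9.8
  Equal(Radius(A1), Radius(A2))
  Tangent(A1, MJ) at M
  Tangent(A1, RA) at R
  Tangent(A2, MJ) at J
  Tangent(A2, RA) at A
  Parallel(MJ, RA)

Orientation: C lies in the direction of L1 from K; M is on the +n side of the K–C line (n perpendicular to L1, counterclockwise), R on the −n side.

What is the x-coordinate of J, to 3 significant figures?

37.2

The slot axis is L1's direction at -56.3°, so u = (cos -56.3°, sin -56.3°) = (0.555, -0.832) and n = (−sin -56.3°, cos -56.3°) = (0.832, 0.555). K is at the origin and C lies 52.4 along u from K, so C = 52.4·u = (29.1, -43.6). Tangency of A1 to both parallel lines with radius 9.8 puts M and R at K ± 9.8·n: M = (8.15, 5.44), R = (-8.15, -5.44). Equal radii place J and A the same way about C: J = C + 9.8·n = (37.2, -38.2), A = C − 9.8·n = (20.9, -49.0). So J.x = 37.2.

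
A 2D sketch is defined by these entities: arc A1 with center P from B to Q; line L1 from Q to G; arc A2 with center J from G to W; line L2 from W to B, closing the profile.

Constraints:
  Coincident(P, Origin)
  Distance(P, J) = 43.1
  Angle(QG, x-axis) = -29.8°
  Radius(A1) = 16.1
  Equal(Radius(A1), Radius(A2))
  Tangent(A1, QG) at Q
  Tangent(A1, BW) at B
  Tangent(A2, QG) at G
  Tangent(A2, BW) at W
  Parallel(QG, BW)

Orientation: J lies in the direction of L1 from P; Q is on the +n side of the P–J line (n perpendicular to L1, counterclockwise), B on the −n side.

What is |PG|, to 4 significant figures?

46.01

Tangency of A1 to both parallel lines with radius 16.1 puts Q and B at P ± 16.1·n: Q = (8.001, 13.97), B = (-8.001, -13.97). Equal radii place G and W the same way about J: G = J + 16.1·n = (45.40, -7.449), W = J − 16.1·n = (29.40, -35.39). Then |PG| = |G − P| = 46.01.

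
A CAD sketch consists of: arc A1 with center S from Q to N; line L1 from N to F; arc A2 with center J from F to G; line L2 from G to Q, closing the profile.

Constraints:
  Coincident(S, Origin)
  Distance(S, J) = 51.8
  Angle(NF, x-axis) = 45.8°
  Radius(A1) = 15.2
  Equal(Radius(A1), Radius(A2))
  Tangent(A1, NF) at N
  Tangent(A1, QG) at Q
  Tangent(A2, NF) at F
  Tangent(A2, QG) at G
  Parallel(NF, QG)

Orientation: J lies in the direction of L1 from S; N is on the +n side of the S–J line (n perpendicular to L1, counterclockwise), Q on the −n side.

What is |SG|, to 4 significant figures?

53.98

The slot axis is L1's direction at 45.8°, so u = (cos 45.8°, sin 45.8°) = (0.6972, 0.7169) and n = (−sin 45.8°, cos 45.8°) = (-0.7169, 0.6972). S is at the origin and J lies 51.8 along u from S, so J = 51.8·u = (36.11, 37.14). Tangency of A1 to both parallel lines with radius 15.2 puts N and Q at S ± 15.2·n: N = (-10.90, 10.60), Q = (10.90, -10.60). Equal radii place F and G the same way about J: F = J + 15.2·n = (25.22, 47.73), G = J − 15.2·n = (47.01, 26.54). Then |SG| = |G − S| = 53.98.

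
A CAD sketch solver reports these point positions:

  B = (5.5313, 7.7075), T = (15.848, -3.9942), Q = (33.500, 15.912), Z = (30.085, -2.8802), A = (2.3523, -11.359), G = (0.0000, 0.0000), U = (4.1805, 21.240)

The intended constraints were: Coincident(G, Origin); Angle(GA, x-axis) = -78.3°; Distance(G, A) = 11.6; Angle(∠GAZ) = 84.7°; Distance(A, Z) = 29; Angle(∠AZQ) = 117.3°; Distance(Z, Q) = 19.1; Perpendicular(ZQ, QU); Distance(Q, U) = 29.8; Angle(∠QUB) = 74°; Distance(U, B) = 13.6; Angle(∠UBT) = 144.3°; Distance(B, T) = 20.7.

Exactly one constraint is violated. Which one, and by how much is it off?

Distance(B, T) = 20.7 — off by 5.10.

G = (0.00, 0.00) ✓; GA at -78.30° ✓; |GA| = 11.60 ✓; ∠GAZ = 84.70° ✓; |AZ| = 29.00 ✓; ∠AZQ = 117.3° ✓; |ZQ| = 19.10 ✓; ∠(ZQ, QU) = 90.00° ✓; |QU| = 29.80 ✓; ∠QUB = 74.00° ✓; |UB| = 13.60 ✓; ∠UBT = 144.3° ✓; |BT| = 15.60 ✗.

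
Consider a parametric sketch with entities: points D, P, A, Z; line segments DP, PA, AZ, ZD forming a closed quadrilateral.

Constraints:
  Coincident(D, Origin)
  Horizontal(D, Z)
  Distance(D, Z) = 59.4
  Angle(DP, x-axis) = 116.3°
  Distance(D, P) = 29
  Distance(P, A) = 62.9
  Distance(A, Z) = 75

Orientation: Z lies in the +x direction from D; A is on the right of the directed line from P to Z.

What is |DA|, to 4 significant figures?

37.04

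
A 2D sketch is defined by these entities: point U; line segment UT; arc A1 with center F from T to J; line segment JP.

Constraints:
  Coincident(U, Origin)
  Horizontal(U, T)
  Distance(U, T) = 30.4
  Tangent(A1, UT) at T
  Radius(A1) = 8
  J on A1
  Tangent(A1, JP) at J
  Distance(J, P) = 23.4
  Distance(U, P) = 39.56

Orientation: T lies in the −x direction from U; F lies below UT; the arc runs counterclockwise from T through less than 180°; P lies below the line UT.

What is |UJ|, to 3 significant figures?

39.0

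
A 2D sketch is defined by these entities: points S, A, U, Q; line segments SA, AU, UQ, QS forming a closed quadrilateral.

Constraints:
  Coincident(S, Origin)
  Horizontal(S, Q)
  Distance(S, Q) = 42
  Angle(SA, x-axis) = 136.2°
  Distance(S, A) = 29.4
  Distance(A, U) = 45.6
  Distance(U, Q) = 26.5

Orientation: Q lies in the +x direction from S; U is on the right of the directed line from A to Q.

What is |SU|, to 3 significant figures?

17.2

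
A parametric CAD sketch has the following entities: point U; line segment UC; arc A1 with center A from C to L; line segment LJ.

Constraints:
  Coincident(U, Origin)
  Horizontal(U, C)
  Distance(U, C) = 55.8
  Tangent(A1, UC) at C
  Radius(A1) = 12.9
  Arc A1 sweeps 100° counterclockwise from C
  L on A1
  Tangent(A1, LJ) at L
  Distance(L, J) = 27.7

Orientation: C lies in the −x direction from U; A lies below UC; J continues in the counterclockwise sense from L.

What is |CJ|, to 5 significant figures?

43.147

U is at the origin; U and C share the same y with |UC| = 55.8 and C on the −x side, so C = (-55.800, 0.0000). Tangency of A1 to UC means the radius AC is perpendicular to UC, so A = C + (0, -12.9) = (-55.800, -12.900). On A1, C sits at bearing 90° from A; a 100° counterclockwise sweep puts L at bearing 190°, so L = A + 12.9·(cos 190°, sin 190°) = (-68.504, -15.140). Tangency of A1 to LJ means the radius AL is perpendicular to LJ, so LJ runs along (−sin 190°, cos 190°); with |LJ| = 27.7, J = (-63.694, -42.419). Then |CJ| = |J − C| = 43.147.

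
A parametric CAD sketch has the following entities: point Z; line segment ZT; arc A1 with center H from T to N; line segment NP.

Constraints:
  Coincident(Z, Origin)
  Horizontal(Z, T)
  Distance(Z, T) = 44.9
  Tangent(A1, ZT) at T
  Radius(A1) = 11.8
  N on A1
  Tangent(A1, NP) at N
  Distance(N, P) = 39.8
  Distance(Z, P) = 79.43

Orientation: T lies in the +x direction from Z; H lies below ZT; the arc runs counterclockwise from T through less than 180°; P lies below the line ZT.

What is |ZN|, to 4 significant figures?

40.93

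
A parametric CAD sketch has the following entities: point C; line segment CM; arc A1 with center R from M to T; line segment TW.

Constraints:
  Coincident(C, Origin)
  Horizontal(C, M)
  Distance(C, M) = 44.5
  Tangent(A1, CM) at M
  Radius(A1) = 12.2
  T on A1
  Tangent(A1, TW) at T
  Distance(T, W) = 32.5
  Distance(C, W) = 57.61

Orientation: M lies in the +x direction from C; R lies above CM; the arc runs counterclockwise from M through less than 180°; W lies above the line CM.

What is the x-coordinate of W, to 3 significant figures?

35.2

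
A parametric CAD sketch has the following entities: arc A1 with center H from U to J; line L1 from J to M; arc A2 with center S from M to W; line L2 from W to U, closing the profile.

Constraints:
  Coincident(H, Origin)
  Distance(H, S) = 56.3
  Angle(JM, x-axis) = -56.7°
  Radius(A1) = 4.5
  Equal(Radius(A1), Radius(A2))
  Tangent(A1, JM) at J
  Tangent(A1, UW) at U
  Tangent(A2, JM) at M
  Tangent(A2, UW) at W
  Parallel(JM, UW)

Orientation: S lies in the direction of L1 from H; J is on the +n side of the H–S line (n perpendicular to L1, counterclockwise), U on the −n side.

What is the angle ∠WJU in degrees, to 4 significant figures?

80.92°

The slot axis is L1's direction at -56.7°, so u = (cos -56.7°, sin -56.7°) = (0.5490, -0.8358) and n = (−sin -56.7°, cos -56.7°) = (0.8358, 0.5490). H is at the origin and S lies 56.3 along u from H, so S = 56.3·u = (30.91, -47.06). Tangency of A1 to both parallel lines with radius 4.5 puts J and U at H ± 4.5·n: J = (3.761, 2.471), U = (-3.761, -2.471). Equal radii place M and W the same way about S: M = S + 4.5·n = (34.67, -44.59), W = S − 4.5·n = (27.15, -49.53). Then cos ∠WJU = JW·JU / (|JW||JU|), giving 80.92°.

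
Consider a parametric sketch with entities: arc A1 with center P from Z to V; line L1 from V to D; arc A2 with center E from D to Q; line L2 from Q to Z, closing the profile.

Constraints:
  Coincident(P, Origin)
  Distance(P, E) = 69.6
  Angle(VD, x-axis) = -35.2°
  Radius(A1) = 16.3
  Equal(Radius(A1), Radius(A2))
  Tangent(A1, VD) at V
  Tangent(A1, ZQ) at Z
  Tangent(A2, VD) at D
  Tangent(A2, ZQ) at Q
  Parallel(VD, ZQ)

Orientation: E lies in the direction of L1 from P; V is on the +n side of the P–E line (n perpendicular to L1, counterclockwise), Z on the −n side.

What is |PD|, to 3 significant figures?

71.5

The slot axis is L1's direction at -35.2°, so u = (cos -35.2°, sin -35.2°) = (0.817, -0.576) and n = (−sin -35.2°, cos -35.2°) = (0.576, 0.817). P is at the origin and E lies 69.6 along u from P, so E = 69.6·u = (56.9, -40.1). Tangency of A1 to both parallel lines with radius 16.3 puts V and Z at P ± 16.3·n: V = (9.40, 13.3), Z = (-9.40, -13.3). Equal radii place D and Q the same way about E: D = E + 16.3·n = (66.3, -26.8), Q = E − 16.3·n = (47.5, -53.4). Then |PD| = |D − P| = 71.5.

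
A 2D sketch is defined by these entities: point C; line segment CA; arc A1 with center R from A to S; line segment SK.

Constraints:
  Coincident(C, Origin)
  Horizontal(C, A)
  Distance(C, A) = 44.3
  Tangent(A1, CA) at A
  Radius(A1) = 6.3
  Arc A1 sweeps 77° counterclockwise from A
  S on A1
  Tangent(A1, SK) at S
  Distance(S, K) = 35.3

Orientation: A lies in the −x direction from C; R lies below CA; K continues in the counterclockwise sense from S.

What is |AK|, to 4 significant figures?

41.73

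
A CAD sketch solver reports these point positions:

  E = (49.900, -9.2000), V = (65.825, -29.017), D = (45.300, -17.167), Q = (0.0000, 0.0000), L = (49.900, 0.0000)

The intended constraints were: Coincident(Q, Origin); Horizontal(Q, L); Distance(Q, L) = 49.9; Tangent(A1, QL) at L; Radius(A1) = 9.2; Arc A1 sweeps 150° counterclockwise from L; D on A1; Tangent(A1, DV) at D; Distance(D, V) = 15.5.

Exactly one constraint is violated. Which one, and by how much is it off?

Distance(D, V) = 15.5 — off by 8.20.

Q = (0.00, 0.00) ✓; Q.y = 0.00, L.y = 0.00 ✓; |QL| = 49.90 ✓; ∠(EL, LQ) = 90.00° ✓; |EL| = 9.200 ✓; bearing(E→D) − bearing(E→L) = 150.0° ✓; |ED| = 9.200 ✓; ∠(ED, DV) = 90.00° ✓; |DV| = 23.70 ✗.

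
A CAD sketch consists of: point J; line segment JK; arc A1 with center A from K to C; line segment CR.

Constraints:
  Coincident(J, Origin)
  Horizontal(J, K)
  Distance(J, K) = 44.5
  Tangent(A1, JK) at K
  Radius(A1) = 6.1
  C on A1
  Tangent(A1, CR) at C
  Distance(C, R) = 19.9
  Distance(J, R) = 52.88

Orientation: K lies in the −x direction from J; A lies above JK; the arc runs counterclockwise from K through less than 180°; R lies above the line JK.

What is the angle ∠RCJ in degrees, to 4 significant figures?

121.8°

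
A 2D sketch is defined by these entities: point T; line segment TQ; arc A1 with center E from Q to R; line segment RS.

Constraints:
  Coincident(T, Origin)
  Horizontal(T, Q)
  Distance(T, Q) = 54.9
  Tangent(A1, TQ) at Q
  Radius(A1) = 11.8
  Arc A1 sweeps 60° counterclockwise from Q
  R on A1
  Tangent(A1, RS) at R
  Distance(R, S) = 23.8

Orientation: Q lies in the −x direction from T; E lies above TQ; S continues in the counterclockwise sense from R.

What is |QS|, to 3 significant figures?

34.5

On A1, Q sits at bearing -90° from E; a 60° counterclockwise sweep puts R at bearing -30°, so R = E + 11.8·(cos -30°, sin -30°) = (-44.7, 5.90). The tangent condition forces ER to be normal to RS, so RS runs along (−sin -30°, cos -30°); with |RS| = 23.8, S = (-32.8, 26.5). Then |QS| = |S − Q| = 34.5.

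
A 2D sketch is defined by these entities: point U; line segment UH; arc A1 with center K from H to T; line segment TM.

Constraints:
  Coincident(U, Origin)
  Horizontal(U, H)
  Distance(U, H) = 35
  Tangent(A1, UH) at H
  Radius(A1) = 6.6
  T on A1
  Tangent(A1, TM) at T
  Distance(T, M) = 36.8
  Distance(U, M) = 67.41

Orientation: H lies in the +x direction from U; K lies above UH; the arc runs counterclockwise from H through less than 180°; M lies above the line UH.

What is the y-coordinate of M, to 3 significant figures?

37.5

U is at the origin; U and H share the same y with |UH| = 35.0 and H on the +x side, so H = (35.0, 0.00). A1 meets UH tangentially, so KH is at right angles to UH, so K = H + (0, 6.6) = (35.0, 6.60). Since KT ⟂ TM (tangency), |KM| = √(6.6² + 36.8²) = 37.4 regardless of where T sits on A1. So M lies on both circle(U, 67.41) and circle(K, 37.4); the above-UH intersection is M = (56.0, 37.5). T is the foot of the tangent from M: T = (41.0, 3.92).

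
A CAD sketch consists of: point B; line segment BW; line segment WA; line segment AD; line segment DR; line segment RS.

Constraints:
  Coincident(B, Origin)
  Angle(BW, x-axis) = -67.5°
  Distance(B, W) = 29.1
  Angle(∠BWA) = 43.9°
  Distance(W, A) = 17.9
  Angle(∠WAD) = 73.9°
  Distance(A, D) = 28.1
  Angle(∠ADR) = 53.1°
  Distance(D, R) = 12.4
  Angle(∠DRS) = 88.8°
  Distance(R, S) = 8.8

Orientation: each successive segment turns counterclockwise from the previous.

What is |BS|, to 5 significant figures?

13.888

B is at the origin; BW runs at -67.5° with length 29.1, so W = (11.136, -26.885). ∠BWA = 43.9° gives WA at 68.600° from the x-axis; with |WA| = 17.9, A = (17.667, -10.219). ∠WAD = 73.9° gives AD at 174.70° from the x-axis; with |AD| = 28.1, D = (-10.312, -7.6234). ∠ADR = 53.1° gives DR at -58.400° from the x-axis; with |DR| = 12.4, R = (-3.8151, -18.185). ∠DRS = 88.8° gives RS at 32.800° from the x-axis; with |RS| = 8.8, S = (3.5819, -13.418). Then |BS| = |S − B| = 13.888.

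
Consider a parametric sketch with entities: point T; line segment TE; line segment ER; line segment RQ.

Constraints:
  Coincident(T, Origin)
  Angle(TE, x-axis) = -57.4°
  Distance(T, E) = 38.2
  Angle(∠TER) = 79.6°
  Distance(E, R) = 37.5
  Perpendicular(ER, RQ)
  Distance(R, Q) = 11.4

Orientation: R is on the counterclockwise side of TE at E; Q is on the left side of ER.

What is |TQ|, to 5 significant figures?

40.269

∠TER = 79.6°, so ER runs at -57.4° + (180° − 79.6°) = 43.000° from the x-axis; with |ER| = 37.5, R = E + 37.5·(cos 43.000°, sin 43.000°) = (48.007, -6.6067). ER ⟂ RQ; with |RQ| = 11.4 on the left of ER, Q = R + 11.4·(-0.68200, 0.73135) = (40.232, 1.7307). Then |TQ| = |Q − T| = 40.269.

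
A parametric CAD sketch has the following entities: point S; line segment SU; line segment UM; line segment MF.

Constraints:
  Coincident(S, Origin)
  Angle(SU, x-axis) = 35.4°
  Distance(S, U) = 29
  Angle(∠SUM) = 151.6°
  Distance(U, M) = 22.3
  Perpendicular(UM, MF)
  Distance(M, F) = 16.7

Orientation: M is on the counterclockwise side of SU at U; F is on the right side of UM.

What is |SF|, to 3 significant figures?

56.7

S is at the origin; SU runs at 35.4° with length 29.0, so U = 29.0·(cos 35.4°, sin 35.4°) = (23.6, 16.8). ∠SUM = 151.6°, so UM runs at 35.4° + (180° − 151.6°) = 63.8° from the x-axis; with |UM| = 22.3, M = U + 22.3·(cos 63.8°, sin 63.8°) = (33.5, 36.8). UM is perpendicular to MF; with |MF| = 16.7 on the right of UM, F = M + 16.7·(0.897, -0.442) = (48.5, 29.4). Then |SF| = |F − S| = 56.7.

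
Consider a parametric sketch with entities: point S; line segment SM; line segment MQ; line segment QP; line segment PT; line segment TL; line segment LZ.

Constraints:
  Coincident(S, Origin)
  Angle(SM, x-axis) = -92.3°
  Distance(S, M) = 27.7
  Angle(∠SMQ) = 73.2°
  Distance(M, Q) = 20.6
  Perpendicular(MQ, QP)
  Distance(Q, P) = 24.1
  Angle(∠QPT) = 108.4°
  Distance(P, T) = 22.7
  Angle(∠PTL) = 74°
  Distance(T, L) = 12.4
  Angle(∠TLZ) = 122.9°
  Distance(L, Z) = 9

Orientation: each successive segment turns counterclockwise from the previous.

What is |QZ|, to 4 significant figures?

20.09

S is at the origin; SM runs at -92.3° with length 27.7, so M = (-1.112, -27.68). ∠SMQ = 73.2° gives MQ at 14.50° from the x-axis; with |MQ| = 20.6, Q = (18.83, -22.52). The perpendicularity gives QP at right angles to MQ, so QP runs at 104.5°; with |QP| = 24.1, P = (12.80, 0.8125). ∠QPT = 108.4° gives PT at 176.1° from the x-axis; with |PT| = 22.7, T = (-9.849, 2.356). ∠PTL = 74.0° gives TL at -77.90° from the x-axis; with |TL| = 12.4, L = (-7.250, -9.768). ∠TLZ = 122.9° gives LZ at -20.80° from the x-axis; with |LZ| = 9.0, Z = (1.163, -12.96). Then |QZ| = |Z − Q| = 20.09.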